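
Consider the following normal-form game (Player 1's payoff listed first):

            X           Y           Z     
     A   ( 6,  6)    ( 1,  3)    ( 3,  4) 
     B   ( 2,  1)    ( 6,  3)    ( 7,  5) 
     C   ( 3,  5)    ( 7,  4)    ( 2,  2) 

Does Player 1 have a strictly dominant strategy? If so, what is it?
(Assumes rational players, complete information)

No strictly dominant strategy exists for Player 1

Work:
A strategy strictly dominates another if it gives a strictly higher payoff against every opponent action. Compare each pair of P1's strategies column-by-column:
  A vs B: [6 vs 2, 1 vs 6, 3 vs 7] → A does not strictly dominate B (column Y: 1 ≤ 6)
  A vs C: [6 vs 3, 1 vs 7, 3 vs 2] → A does not strictly dominate C (column Y: 1 ≤ 7)
  B vs A: [2 vs 6, 6 vs 1, 7 vs 3] → B does not strictly dominate A (column X: 2 ≤ 6)
  B vs C: [2 vs 3, 6 vs 7, 7 vs 2] → B does not strictly dominate C (column X: 2 ≤ 3)
  C vs A: [3 vs 6, 7 vs 1, 2 vs 3] → C does not strictly dominate A (column X: 3 ≤ 6)
  C vs B: [3 vs 2, 7 vs 6, 2 vs 7] → C does not strictly dominate B (column Z: 2 ≤ 7)
No single strategy strictly dominates all others → no strictly dominant strategy.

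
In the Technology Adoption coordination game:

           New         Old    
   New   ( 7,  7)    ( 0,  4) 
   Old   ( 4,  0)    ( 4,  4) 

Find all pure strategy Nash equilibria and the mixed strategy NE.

Pure NE: (New, New) and (Old, Old); Mixed NE: p = 0.5714, q = 0.5714

Work:
Check pure NE:
(New, New): (7, 7) - no unilateral deviation beneficial
(Old, Old): (4, 4) - no unilateral deviation beneficial
Mixed NE: P1 plays New with p = 0.5714, P2 plays New with q = 0.5714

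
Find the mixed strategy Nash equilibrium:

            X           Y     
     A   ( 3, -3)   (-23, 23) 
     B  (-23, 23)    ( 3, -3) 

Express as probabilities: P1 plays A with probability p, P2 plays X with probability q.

p = 0.5, q = 0.5

Work:
Find probabilities that make opponent indifferent:
P2 chooses q to make P1 indifferent between A and B
P1 chooses p to make P2 indifferent between X and Y
Mixed NE: P1 plays (A: 0.5, B: 0.5), P2 plays (X: 0.5, Y: 0.5)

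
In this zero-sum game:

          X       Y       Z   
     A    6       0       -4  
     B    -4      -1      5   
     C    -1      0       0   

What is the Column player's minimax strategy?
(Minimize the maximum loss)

Column should play Y, value = 0

Work:
Column player minimizes Row's maximum payoff:
Column X: max payoff to Row = 6
Column Y: max payoff to Row = 0
Column Z: max payoff to Row = 5
Minimum is 0, achieved by column Y.
Minimax strategy: Y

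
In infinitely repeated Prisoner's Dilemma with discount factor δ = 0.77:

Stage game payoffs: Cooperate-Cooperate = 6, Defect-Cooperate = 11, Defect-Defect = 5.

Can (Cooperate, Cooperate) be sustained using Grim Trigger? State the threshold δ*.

δ* = 0.8333; since δ = 0.77 < 0.8333, cooperation cannot be sustained

Work:
For Grim Trigger:
Cooperate forever: 6/(1-δ)
Defect then punished: 11 + 5·δ/(1-δ)
Need: 6/(1-δ) ≥ 11 + 5·δ/(1-δ)
Solving: δ ≥ (T-R)/(T-P) = (11-6)/(11-5) = 0.8333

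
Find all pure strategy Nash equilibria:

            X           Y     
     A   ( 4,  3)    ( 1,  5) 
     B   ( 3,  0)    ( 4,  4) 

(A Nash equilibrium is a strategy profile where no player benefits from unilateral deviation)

Nash equilibrium: (B, Y)

Work:
Best responses:
  P1 vs X: payoffs [4, 3] → best response A (payoff 4)
  P1 vs Y: payoffs [1, 4] → best response B (payoff 4)
  P2 vs A: payoffs [3, 5] → best response Y (payoff 5)
  P2 vs B: payoffs [0, 4] → best response Y (payoff 4)
Mutual best responses: (B,Y) → Nash equilibria.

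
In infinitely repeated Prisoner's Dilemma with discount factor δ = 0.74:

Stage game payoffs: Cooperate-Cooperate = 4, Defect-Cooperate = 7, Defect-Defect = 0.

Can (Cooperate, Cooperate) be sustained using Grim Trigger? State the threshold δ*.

δ* = 0.4286; since δ = 0.74 ≥ 0.4286, cooperation can be sustained

Work:
For Grim Trigger:
Cooperate forever: 4/(1-δ)
Defect then punished: 7 + 0·δ/(1-δ)
Need: 4/(1-δ) ≥ 7 + 0·δ/(1-δ)
Solving: δ ≥ (T-R)/(T-P) = (7-4)/(7-0) = 0.4286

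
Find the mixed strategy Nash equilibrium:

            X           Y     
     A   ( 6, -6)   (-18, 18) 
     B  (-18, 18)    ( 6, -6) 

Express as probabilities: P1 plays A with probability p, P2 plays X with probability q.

p = 0.5, q = 0.5

Work:
Find probabilities that make opponent indifferent:
P2 chooses q to make P1 indifferent between A and B
P1 chooses p to make P2 indifferent between X and Y
Mixed NE: P1 plays (A: 0.5, B: 0.5), P2 plays (X: 0.5, Y: 0.5)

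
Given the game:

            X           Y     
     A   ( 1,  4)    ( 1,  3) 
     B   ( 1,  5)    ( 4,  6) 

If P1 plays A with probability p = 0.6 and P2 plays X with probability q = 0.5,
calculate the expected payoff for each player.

E[P1] = 1.6, E[P2] = 4.3

Work:
E[P1] = p·q·π₁(A,X) + p·(1-q)·π₁(A,Y) + (1-p)·q·π₁(B,X) + (1-p)·(1-q)·π₁(B,Y)
= 0.6·0.5·1 + 0.6·0.5·1 + 0.4·0.5·1 + 0.4·0.5·4
= 1.6

E[P2] = 4.3 (similar calculation)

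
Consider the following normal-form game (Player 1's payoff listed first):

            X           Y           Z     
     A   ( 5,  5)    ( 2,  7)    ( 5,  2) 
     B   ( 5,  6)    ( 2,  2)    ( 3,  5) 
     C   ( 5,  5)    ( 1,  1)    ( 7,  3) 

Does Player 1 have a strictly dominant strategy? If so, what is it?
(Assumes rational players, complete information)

No strictly dominant strategy exists for Player 1

Work:
A strategy strictly dominates another if it gives a strictly higher payoff against every opponent action. Compare each pair of P1's strategies column-by-column:
  A vs B: [5 vs 5, 2 vs 2, 5 vs 3] → A does not strictly dominate B (column X: 5 ≤ 5)
  A vs C: [5 vs 5, 2 vs 1, 5 vs 7] → A does not strictly dominate C (column X: 5 ≤ 5)
  B vs A: [5 vs 5, 2 vs 2, 3 vs 5] → B does not strictly dominate A (column X: 5 ≤ 5)
  B vs C: [5 vs 5, 2 vs 1, 3 vs 7] → B does not strictly dominate C (column X: 5 ≤ 5)
  C vs A: [5 vs 5, 1 vs 2, 7 vs 5] → C does not strictly dominate A (column X: 5 ≤ 5)
  C vs B: [5 vs 5, 1 vs 2, 7 vs 3] → C does not strictly dominate B (column X: 5 ≤ 5)
No single strategy strictly dominates all others → no strictly dominant strategy.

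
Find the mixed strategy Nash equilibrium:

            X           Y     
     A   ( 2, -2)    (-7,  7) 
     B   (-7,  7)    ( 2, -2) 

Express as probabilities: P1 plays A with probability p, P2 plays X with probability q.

p = 0.5, q = 0.5

Work:
Find probabilities that make opponent indifferent:
P2 chooses q to make P1 indifferent between A and B
P1 chooses p to make P2 indifferent between X and Y
Mixed NE: P1 plays (A: 0.5, B: 0.5), P2 plays (X: 0.5, Y: 0.5)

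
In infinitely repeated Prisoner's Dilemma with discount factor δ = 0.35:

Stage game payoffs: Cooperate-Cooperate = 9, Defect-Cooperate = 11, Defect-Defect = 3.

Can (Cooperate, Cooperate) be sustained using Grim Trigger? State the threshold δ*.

δ* = 0.25; since δ = 0.35 ≥ 0.25, cooperation can be sustained

Work:
For Grim Trigger:
Cooperate forever: 9/(1-δ)
Defect then punished: 11 + 3·δ/(1-δ)
Need: 9/(1-δ) ≥ 11 + 3·δ/(1-δ)
Solving: δ ≥ (T-R)/(T-P) = (11-9)/(11-3) = 0.25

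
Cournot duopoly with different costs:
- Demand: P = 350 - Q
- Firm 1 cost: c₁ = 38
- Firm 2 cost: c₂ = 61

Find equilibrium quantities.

q₁* = 111.67, q₂* = 88.67

Work:
Reaction: q₁ = (350 - 38 - q₂)/2
Reaction: q₂ = (350 - 61 - q₁)/2
Solve simultaneously:
q₁* = (350 - 2×38 + 61)/3 = 111.67
q₂* = (350 - 2×61 + 38)/3 = 88.67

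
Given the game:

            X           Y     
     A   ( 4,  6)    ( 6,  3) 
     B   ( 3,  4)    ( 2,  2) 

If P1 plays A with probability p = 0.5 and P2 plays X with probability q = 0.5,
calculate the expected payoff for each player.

E[P1] = 3.75, E[P2] = 3.75

Work:
E[P1] = p·q·π₁(A,X) + p·(1-q)·π₁(A,Y) + (1-p)·q·π₁(B,X) + (1-p)·(1-q)·π₁(B,Y)
= 0.5·0.5·4 + 0.5·0.5·6 + 0.5·0.5·3 + 0.5·0.5·2
= 3.75

E[P2] = 3.75 (similar calculation)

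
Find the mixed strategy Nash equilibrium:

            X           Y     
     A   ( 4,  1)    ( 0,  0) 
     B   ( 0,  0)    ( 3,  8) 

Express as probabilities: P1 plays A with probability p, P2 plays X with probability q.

p = 0.8889, q = 0.4286

Work:
Find probabilities that make opponent indifferent:
P2 chooses q to make P1 indifferent between A and B
P1 chooses p to make P2 indifferent between X and Y
Mixed NE: P1 plays (A: 0.8889, B: 0.1111), P2 plays (X: 0.4286, Y: 0.5714)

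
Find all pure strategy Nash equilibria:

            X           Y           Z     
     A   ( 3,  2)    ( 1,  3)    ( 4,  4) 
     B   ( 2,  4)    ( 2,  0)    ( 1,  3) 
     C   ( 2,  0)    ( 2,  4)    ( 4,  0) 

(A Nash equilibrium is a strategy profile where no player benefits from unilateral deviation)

Nash equilibrium: (A, Z), (C, Y)

Work:
Best responses:
  P1 vs X: payoffs [3, 2, 2] → best response A (payoff 3)
  P1 vs Y: payoffs [1, 2, 2] → best response B/C (payoff 2)
  P1 vs Z: payoffs [4, 1, 4] → best response A/C (payoff 4)
  P2 vs A: payoffs [2, 3, 4] → best response Z (payoff 4)
  P2 vs B: payoffs [4, 0, 3] → best response X (payoff 4)
  P2 vs C: payoffs [0, 4, 0] → best response Y (payoff 4)
Mutual best responses: (A,Z), (C,Y) → Nash equilibria.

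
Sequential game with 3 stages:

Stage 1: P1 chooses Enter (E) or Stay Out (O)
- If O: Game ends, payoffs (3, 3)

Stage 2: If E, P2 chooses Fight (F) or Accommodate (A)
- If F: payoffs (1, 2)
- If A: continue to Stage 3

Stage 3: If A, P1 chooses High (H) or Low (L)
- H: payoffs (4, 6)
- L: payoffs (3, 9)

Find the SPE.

SPE: (E, A, H); Outcome (4, 6)

Work:
Stage 3: P1 chooses H (4 vs 3)
Stage 2: P2: F->2, A->6 (anticipating H). Choose A
Stage 1: P1: O->3, E->4 (anticipating A, H). Choose E
SPE path: E -> A -> H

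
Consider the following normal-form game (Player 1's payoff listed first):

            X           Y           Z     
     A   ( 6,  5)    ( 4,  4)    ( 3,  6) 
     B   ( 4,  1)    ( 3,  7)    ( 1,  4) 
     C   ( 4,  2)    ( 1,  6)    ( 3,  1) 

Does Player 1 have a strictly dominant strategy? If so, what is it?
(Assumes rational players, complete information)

No strictly dominant strategy exists for Player 1

Work:
A strategy strictly dominates another if it gives a strictly higher payoff against every opponent action. Compare each pair of P1's strategies column-by-column:
  A vs B: [6 vs 4, 4 vs 3, 3 vs 1] → A strictly dominates B
  A vs C: [6 vs 4, 4 vs 1, 3 vs 3] → A does not strictly dominate C (column Z: 3 ≤ 3)
  B vs A: [4 vs 6, 3 vs 4, 1 vs 3] → B does not strictly dominate A (column X: 4 ≤ 6)
  B vs C: [4 vs 4, 3 vs 1, 1 vs 3] → B does not strictly dominate C (column X: 4 ≤ 4)
  C vs A: [4 vs 6, 1 vs 4, 3 vs 3] → C does not strictly dominate A (column X: 4 ≤ 6)
  C vs B: [4 vs 4, 1 vs 3, 3 vs 1] → C does not strictly dominate B (column X: 4 ≤ 4)
No single strategy strictly dominates all others → no strictly dominant strategy.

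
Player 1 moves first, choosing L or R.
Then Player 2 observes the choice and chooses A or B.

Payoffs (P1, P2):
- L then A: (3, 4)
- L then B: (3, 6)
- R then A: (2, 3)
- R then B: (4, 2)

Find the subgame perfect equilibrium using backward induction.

P1 plays L, P2 plays B after L and A after R; Payoff (3, 6)

Work:
Backward induction:
After L: P2 chooses B → P1 gets 3
After R: P2 chooses A → P1 gets 2
P1 chooses L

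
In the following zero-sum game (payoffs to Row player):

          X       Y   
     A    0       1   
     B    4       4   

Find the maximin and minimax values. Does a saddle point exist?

Maximin = 4, Minimax = 4, Saddle: True

Work:
Row minimums: [0, 4] → maximin = 4
Column maximums: [4, 4] → minimax = 4
Saddle point exists! Game value = 4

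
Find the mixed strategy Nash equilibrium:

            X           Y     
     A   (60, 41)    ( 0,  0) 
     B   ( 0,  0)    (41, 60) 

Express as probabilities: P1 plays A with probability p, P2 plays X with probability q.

p = 0.5941, q = 0.4059

Work:
Find probabilities that make opponent indifferent:
P2 chooses q to make P1 indifferent between A and B
P1 chooses p to make P2 indifferent between X and Y
Mixed NE: P1 plays (A: 0.5941, B: 0.4059), P2 plays (X: 0.4059, Y: 0.5941)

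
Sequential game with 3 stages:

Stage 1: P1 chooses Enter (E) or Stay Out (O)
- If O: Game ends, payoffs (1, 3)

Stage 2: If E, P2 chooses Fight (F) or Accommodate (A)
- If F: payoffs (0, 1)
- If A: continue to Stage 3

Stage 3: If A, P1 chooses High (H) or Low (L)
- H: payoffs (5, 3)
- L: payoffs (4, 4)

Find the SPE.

SPE: (E, A, H); Outcome (5, 3)

Work:
Stage 3: P1 chooses H (5 vs 4)
Stage 2: P2: F->1, A->3 (anticipating H). Choose A
Stage 1: P1: O->1, E->5 (anticipating A, H). Choose E
SPE path: E -> A -> H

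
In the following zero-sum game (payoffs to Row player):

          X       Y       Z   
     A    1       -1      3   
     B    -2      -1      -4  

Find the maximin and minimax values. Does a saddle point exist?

Maximin = -1, Minimax = -1, Saddle: True

Work:
Row minimums: [-1, -4] → maximin = -1
Column maximums: [1, -1, 3] → minimax = -1
Saddle point exists! Game value = -1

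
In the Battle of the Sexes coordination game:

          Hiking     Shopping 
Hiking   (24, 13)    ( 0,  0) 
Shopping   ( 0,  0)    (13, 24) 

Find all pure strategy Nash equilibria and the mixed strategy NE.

Pure NE: (Hiking, Hiking) and (Shopping, Shopping); Mixed NE: p = 0.6486, q = 0.3514

Work:
Check pure NE:
(Hiking, Hiking): (24, 13) - no unilateral deviation beneficial
(Shopping, Shopping): (13, 24) - no unilateral deviation beneficial
Mixed NE: P1 plays Hiking with p = 0.6486, P2 plays Hiking with q = 0.3514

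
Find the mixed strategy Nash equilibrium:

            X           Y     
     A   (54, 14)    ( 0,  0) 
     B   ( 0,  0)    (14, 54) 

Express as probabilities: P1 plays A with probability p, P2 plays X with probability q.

p = 0.7941, q = 0.2059

Work:
Find probabilities that make opponent indifferent:
P2 chooses q to make P1 indifferent between A and B
P1 chooses p to make P2 indifferent between X and Y
Mixed NE: P1 plays (A: 0.7941, B: 0.2059), P2 plays (X: 0.2059, Y: 0.7941)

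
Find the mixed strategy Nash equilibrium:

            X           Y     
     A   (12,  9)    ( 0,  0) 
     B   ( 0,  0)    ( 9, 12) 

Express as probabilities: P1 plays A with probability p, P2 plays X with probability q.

p = 0.5714, q = 0.4286

Work:
Find probabilities that make opponent indifferent:
P2 chooses q to make P1 indifferent between A and B
P1 chooses p to make P2 indifferent between X and Y
Mixed NE: P1 plays (A: 0.5714, B: 0.4286), P2 plays (X: 0.4286, Y: 0.5714)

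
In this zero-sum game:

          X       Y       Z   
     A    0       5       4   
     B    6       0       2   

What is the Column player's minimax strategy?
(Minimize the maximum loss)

Column should play Z, value = 4

Work:
Column player minimizes Row's maximum payoff:
Column X: max payoff to Row = 6
Column Y: max payoff to Row = 5
Column Z: max payoff to Row = 4
Minimum is 4, achieved by column Z.
Minimax strategy: Z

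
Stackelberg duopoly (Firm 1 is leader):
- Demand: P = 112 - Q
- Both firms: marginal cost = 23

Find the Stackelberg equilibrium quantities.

q₁* (leader) = 44.5, q₂* (follower) = 22.25

Work:
Follower's reaction: q₂ = (a - c - q₁)/2
Leader substitutes: π₁ = q₁·(a - q₁ - (a-c-q₁)/2 - c)
FOC: q₁* = (112 - 23)/2 = 44.50
Then: q₂* = (112 - 23 - 44.5)/2 = 22.25
Leader has first-mover advantage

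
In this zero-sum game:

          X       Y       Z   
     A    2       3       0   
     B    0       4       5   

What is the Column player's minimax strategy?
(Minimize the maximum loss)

Column should play X, value = 2

Work:
Column player minimizes Row's maximum payoff:
Column X: max payoff to Row = 2
Column Y: max payoff to Row = 4
Column Z: max payoff to Row = 5
Minimum is 2, achieved by column X.
Minimax strategy: X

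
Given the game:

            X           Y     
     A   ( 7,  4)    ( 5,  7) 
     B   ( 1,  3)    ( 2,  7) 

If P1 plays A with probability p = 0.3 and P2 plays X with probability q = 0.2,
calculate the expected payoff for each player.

E[P1] = 2.88, E[P2] = 6.26

Work:
E[P1] = p·q·π₁(A,X) + p·(1-q)·π₁(A,Y) + (1-p)·q·π₁(B,X) + (1-p)·(1-q)·π₁(B,Y)
= 0.3·0.2·7 + 0.3·0.8·5 + 0.7·0.2·1 + 0.7·0.8·2
= 2.88

E[P2] = 6.26 (similar calculation)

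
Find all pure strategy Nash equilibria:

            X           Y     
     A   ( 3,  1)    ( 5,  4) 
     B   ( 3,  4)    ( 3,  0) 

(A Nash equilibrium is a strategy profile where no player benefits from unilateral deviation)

Nash equilibrium: (A, Y), (B, X)

Work:
Best responses:
  P1 vs X: payoffs [3, 3] → best response A/B (payoff 3)
  P1 vs Y: payoffs [5, 3] → best response A (payoff 5)
  P2 vs A: payoffs [1, 4] → best response Y (payoff 4)
  P2 vs B: payoffs [4, 0] → best response X (payoff 4)
Mutual best responses: (A,Y), (B,X) → Nash equilibria.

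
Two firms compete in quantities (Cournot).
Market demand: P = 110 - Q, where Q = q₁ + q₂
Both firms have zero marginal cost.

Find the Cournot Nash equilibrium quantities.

q₁* = q₂* = 36.67; P* = 36.67

Work:
Profit: π_i = P·q_i = (a - q_i - q_j)·q_i
FOC: ∂π_i/∂q_i = a - 2q_i - q_j = 0
Reaction function: q_i = (110 - q_j)/2
Symmetry: q* = 110/3 = 36.67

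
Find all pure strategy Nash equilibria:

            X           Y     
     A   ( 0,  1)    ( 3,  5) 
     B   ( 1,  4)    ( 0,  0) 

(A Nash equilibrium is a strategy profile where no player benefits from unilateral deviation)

Nash equilibrium: (A, Y), (B, X)

Work:
Best responses:
  P1 vs X: payoffs [0, 1] → best response B (payoff 1)
  P1 vs Y: payoffs [3, 0] → best response A (payoff 3)
  P2 vs A: payoffs [1, 5] → best response Y (payoff 5)
  P2 vs B: payoffs [4, 0] → best response X (payoff 4)
Mutual best responses: (A,Y), (B,X) → Nash equilibria.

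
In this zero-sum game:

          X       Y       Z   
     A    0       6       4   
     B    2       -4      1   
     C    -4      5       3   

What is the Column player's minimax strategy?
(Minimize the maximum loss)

Column should play X, value = 2

Work:
Column player minimizes Row's maximum payoff:
Column X: max payoff to Row = 2
Column Y: max payoff to Row = 6
Column Z: max payoff to Row = 4
Minimum is 2, achieved by column X.
Minimax strategy: X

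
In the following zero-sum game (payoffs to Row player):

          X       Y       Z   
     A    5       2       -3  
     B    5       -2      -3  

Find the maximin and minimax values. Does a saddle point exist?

Maximin = -3, Minimax = -3, Saddle: True

Work:
Row minimums: [-3, -3] → maximin = -3
Column maximums: [5, 2, -3] → minimax = -3
Saddle point exists! Game value = -3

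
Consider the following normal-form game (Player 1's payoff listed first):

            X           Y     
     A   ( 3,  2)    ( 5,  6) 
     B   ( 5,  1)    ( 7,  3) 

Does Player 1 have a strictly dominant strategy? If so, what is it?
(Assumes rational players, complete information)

Yes, Player 1's strictly dominant strategy is B

Work:
A strategy strictly dominates another if it gives a strictly higher payoff against every opponent action. Compare each pair of P1's strategies column-by-column:
  A vs B: [3 vs 5, 5 vs 7] → A does not strictly dominate B (column X: 3 ≤ 5)
  B vs A: [5 vs 3, 7 vs 5] → B strictly dominates A
B strictly dominates every other strategy → strictly dominant.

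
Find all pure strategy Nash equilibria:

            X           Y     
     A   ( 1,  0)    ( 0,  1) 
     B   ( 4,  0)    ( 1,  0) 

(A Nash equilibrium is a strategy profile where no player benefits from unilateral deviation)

Nash equilibrium: (B, X), (B, Y)

Work:
Best responses:
  P1 vs X: payoffs [1, 4] → best response B (payoff 4)
  P1 vs Y: payoffs [0, 1] → best response B (payoff 1)
  P2 vs A: payoffs [0, 1] → best response Y (payoff 1)
  P2 vs B: payoffs [0, 0] → best response X/Y (payoff 0)
Mutual best responses: (B,X), (B,Y) → Nash equilibria.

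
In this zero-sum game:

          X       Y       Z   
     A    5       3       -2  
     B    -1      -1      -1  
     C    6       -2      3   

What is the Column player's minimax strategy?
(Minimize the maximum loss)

Column should play Y or Z (all achieve the minimum), value = 3

Work:
Column player minimizes Row's maximum payoff:
Column X: max payoff to Row = 6
Column Y: max payoff to Row = 3
Column Z: max payoff to Row = 3
Minimum is 3, achieved by columns Y, Z (tied).
Each of Y or Z is a minimax strategy.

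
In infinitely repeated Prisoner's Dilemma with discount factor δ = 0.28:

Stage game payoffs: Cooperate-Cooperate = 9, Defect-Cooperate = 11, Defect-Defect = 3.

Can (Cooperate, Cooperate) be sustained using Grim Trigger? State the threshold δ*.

δ* = 0.25; since δ = 0.28 ≥ 0.25, cooperation can be sustained

Work:
For Grim Trigger:
Cooperate forever: 9/(1-δ)
Defect then punished: 11 + 3·δ/(1-δ)
Need: 9/(1-δ) ≥ 11 + 3·δ/(1-δ)
Solving: δ ≥ (T-R)/(T-P) = (11-9)/(11-3) = 0.25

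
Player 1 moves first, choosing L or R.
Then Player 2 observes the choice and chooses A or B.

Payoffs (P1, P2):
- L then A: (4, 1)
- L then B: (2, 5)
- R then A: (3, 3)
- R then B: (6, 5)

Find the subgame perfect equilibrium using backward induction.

P1 plays R, P2 plays B after L and B after R; Payoff (6, 5)

Work:
Backward induction:
After L: P2 chooses B → P1 gets 2
After R: P2 chooses B → P1 gets 6
P1 chooses R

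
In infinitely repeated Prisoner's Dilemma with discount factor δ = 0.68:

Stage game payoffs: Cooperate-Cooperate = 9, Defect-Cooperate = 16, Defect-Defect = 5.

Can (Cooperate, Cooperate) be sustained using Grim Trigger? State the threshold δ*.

δ* = 0.6364; since δ = 0.68 ≥ 0.6364, cooperation can be sustained

Work:
For Grim Trigger:
Cooperate forever: 9/(1-δ)
Defect then punished: 16 + 5·δ/(1-δ)
Need: 9/(1-δ) ≥ 16 + 5·δ/(1-δ)
Solving: δ ≥ (T-R)/(T-P) = (16-9)/(16-5) = 0.6364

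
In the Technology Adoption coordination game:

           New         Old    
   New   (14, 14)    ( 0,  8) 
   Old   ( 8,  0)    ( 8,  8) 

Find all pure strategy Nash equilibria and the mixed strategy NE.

Pure NE: (New, New) and (Old, Old); Mixed NE: p = 0.5714, q = 0.5714

Work:
Check pure NE:
(New, New): (14, 14) - no unilateral deviation beneficial
(Old, Old): (8, 8) - no unilateral deviation beneficial
Mixed NE: P1 plays New with p = 0.5714, P2 plays New with q = 0.5714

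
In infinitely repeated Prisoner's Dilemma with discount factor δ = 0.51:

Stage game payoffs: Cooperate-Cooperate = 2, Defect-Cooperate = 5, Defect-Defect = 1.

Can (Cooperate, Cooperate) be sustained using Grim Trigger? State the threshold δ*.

δ* = 0.75; since δ = 0.51 < 0.75, cooperation cannot be sustained

Work:
For Grim Trigger:
Cooperate forever: 2/(1-δ)
Defect then punished: 5 + 1·δ/(1-δ)
Need: 2/(1-δ) ≥ 5 + 1·δ/(1-δ)
Solving: δ ≥ (T-R)/(T-P) = (5-2)/(5-1) = 0.75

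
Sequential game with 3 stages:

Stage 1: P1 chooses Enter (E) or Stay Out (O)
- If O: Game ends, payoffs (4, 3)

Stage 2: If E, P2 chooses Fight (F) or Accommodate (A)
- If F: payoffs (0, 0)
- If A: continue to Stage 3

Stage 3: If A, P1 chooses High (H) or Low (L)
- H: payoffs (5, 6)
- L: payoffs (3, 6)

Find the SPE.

SPE: (E, A, H); Outcome (5, 6)

Work:
Stage 3: P1 chooses H (5 vs 3)
Stage 2: P2: F->0, A->6 (anticipating H). Choose A
Stage 1: P1: O->4, E->5 (anticipating A, H). Choose E
SPE path: E -> A -> H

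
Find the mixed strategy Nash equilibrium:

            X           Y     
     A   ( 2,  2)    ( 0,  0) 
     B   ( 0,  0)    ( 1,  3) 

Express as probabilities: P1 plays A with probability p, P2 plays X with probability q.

p = 0.6, q = 0.3333

Work:
Find probabilities that make opponent indifferent:
P2 chooses q to make P1 indifferent between A and B
P1 chooses p to make P2 indifferent between X and Y
Mixed NE: P1 plays (A: 0.6, B: 0.4), P2 plays (X: 0.3333, Y: 0.6667)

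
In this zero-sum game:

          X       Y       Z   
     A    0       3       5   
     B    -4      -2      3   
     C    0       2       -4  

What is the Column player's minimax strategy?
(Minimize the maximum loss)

Column should play X, value = 0

Work:
Column player minimizes Row's maximum payoff:
Column X: max payoff to Row = 0
Column Y: max payoff to Row = 3
Column Z: max payoff to Row = 5
Minimum is 0, achieved by column X.
Minimax strategy: X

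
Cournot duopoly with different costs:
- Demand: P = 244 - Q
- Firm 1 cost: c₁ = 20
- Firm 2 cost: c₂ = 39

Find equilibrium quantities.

q₁* = 81.0, q₂* = 62.0

Work:
Reaction: q₁ = (244 - 20 - q₂)/2
Reaction: q₂ = (244 - 39 - q₁)/2
Solve simultaneously:
q₁* = (244 - 2×20 + 39)/3 = 81.0
q₂* = (244 - 2×39 + 20)/3 = 62.0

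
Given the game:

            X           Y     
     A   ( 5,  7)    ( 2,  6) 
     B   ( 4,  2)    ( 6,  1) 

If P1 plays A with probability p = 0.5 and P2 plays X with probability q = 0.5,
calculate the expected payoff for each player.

E[P1] = 4.25, E[P2] = 4.0

Work:
E[P1] = p·q·π₁(A,X) + p·(1-q)·π₁(A,Y) + (1-p)·q·π₁(B,X) + (1-p)·(1-q)·π₁(B,Y)
= 0.5·0.5·5 + 0.5·0.5·2 + 0.5·0.5·4 + 0.5·0.5·6
= 4.25

E[P2] = 4.0 (similar calculation)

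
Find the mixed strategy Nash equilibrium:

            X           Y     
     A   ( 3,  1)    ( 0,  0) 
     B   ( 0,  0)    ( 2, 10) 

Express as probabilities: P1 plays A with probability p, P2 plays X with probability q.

p = 0.9091, q = 0.4

Work:
Find probabilities that make opponent indifferent:
P2 chooses q to make P1 indifferent between A and B
P1 chooses p to make P2 indifferent between X and Y
Mixed NE: P1 plays (A: 0.9091, B: 0.0909), P2 plays (X: 0.4, Y: 0.6)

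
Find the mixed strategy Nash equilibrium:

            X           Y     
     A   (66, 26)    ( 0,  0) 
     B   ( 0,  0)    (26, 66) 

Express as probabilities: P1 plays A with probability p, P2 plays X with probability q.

p = 0.7174, q = 0.2826

Work:
Find probabilities that make opponent indifferent:
P2 chooses q to make P1 indifferent between A and B
P1 chooses p to make P2 indifferent between X and Y
Mixed NE: P1 plays (A: 0.7174, B: 0.2826), P2 plays (X: 0.2826, Y: 0.7174)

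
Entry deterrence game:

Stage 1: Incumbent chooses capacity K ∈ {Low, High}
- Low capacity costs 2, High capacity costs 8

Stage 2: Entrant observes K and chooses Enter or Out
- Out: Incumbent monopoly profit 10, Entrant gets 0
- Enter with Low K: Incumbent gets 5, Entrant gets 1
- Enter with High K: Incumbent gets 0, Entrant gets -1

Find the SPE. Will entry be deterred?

SPE: (Low, Enter|Low, Out|High); Entry not deterred. Incumbent net profit = 3, Entrant gets 1

Work:
After Low K: Entrant enters (1 > 0)
After High K: Entrant stays out (-1 < 0)
Incumbent: Low → 5−2=3, High → 10−8=2
Incumbent chooses Low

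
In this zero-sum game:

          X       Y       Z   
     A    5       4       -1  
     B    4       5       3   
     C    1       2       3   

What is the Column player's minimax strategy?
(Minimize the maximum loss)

Column should play Z, value = 3

Work:
Column player minimizes Row's maximum payoff:
Column X: max payoff to Row = 5
Column Y: max payoff to Row = 5
Column Z: max payoff to Row = 3
Minimum is 3, achieved by column Z.
Minimax strategy: Z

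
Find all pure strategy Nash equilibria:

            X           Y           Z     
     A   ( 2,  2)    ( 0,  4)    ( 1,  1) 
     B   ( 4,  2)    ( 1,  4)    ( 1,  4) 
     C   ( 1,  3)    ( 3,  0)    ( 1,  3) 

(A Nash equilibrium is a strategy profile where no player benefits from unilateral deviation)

Nash equilibrium: (B, Z), (C, Z)

Work:
Best responses:
  P1 vs X: payoffs [2, 4, 1] → best response B (payoff 4)
  P1 vs Y: payoffs [0, 1, 3] → best response C (payoff 3)
  P1 vs Z: payoffs [1, 1, 1] → best response A/B/C (payoff 1)
  P2 vs A: payoffs [2, 4, 1] → best response Y (payoff 4)
  P2 vs B: payoffs [2, 4, 4] → best response Y/Z (payoff 4)
  P2 vs C: payoffs [3, 0, 3] → best response X/Z (payoff 3)
Mutual best responses: (B,Z), (C,Z) → Nash equilibria.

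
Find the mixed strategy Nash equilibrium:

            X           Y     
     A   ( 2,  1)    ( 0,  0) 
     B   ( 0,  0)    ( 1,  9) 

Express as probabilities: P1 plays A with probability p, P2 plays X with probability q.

p = 0.9, q = 0.3333

Work:
Find probabilities that make opponent indifferent:
P2 chooses q to make P1 indifferent between A and B
P1 chooses p to make P2 indifferent between X and Y
Mixed NE: P1 plays (A: 0.9, B: 0.1), P2 plays (X: 0.3333, Y: 0.6667)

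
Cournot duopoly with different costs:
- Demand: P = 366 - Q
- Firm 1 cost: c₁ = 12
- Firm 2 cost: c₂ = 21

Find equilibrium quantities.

q₁* = 121.0, q₂* = 112.0

Work:
Reaction: q₁ = (366 - 12 - q₂)/2
Reaction: q₂ = (366 - 21 - q₁)/2
Solve simultaneously:
q₁* = (366 - 2×12 + 21)/3 = 121.0
q₂* = (366 - 2×21 + 12)/3 = 112.0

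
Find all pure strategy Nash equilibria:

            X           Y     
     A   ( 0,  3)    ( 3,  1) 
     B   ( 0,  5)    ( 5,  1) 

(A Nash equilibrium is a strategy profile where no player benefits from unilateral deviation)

Nash equilibrium: (A, X), (B, X)

Work:
Best responses:
  P1 vs X: payoffs [0, 0] → best response A/B (payoff 0)
  P1 vs Y: payoffs [3, 5] → best response B (payoff 5)
  P2 vs A: payoffs [3, 1] → best response X (payoff 3)
  P2 vs B: payoffs [5, 1] → best response X (payoff 5)
Mutual best responses: (A,X), (B,X) → Nash equilibria.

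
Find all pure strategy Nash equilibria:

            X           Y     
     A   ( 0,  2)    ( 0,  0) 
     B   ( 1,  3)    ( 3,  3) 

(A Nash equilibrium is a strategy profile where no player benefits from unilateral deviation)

Nash equilibrium: (B, X), (B, Y)

Work:
Best responses:
  P1 vs X: payoffs [0, 1] → best response B (payoff 1)
  P1 vs Y: payoffs [0, 3] → best response B (payoff 3)
  P2 vs A: payoffs [2, 0] → best response X (payoff 2)
  P2 vs B: payoffs [3, 3] → best response X/Y (payoff 3)
Mutual best responses: (B,X), (B,Y) → Nash equilibria.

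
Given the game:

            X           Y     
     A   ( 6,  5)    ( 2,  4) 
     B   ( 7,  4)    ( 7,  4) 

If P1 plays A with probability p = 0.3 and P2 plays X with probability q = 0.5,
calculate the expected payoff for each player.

E[P1] = 6.1, E[P2] = 4.15

Work:
E[P1] = p·q·π₁(A,X) + p·(1-q)·π₁(A,Y) + (1-p)·q·π₁(B,X) + (1-p)·(1-q)·π₁(B,Y)
= 0.3·0.5·6 + 0.3·0.5·2 + 0.7·0.5·7 + 0.7·0.5·7
= 6.1

E[P2] = 4.15 (similar calculation)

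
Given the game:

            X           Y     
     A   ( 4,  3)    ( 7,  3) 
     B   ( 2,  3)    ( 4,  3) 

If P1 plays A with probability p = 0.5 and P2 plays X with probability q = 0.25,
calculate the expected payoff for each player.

E[P1] = 4.875, E[P2] = 3.0

Work:
E[P1] = p·q·π₁(A,X) + p·(1-q)·π₁(A,Y) + (1-p)·q·π₁(B,X) + (1-p)·(1-q)·π₁(B,Y)
= 0.5·0.25·4 + 0.5·0.75·7 + 0.5·0.25·2 + 0.5·0.75·4
= 4.875

E[P2] = 3.0 (similar calculation)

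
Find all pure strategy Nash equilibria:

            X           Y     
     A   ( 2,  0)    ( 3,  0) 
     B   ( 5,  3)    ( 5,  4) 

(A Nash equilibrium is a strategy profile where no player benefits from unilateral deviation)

Nash equilibrium: (B, Y)

Work:
Best responses:
  P1 vs X: payoffs [2, 5] → best response B (payoff 5)
  P1 vs Y: payoffs [3, 5] → best response B (payoff 5)
  P2 vs A: payoffs [0, 0] → best response X/Y (payoff 0)
  P2 vs B: payoffs [3, 4] → best response Y (payoff 4)
Mutual best responses: (B,Y) → Nash equilibria.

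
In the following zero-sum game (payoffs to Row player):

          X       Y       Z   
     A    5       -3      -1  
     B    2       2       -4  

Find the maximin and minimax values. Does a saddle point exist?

Maximin = -3, Minimax = -1, Saddle: False

Work:
Row minimums: [-3, -4] → maximin = -3
Column maximums: [5, 2, -1] → minimax = -1
No saddle point (maximin ≠ minimax). Mixed strategy needed.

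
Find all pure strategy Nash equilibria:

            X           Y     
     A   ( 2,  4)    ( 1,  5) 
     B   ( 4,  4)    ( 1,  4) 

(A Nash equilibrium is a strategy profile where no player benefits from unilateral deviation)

Nash equilibrium: (A, Y), (B, X), (B, Y)

Work:
Best responses:
  P1 vs X: payoffs [2, 4] → best response B (payoff 4)
  P1 vs Y: payoffs [1, 1] → best response A/B (payoff 1)
  P2 vs A: payoffs [4, 5] → best response Y (payoff 5)
  P2 vs B: payoffs [4, 4] → best response X/Y (payoff 4)
Mutual best responses: (A,Y), (B,X), (B,Y) → Nash equilibria.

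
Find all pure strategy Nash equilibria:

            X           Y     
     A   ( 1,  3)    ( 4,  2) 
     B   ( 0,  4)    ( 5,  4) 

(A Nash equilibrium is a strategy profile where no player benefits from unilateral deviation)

Nash equilibrium: (A, X), (B, Y)

Work:
Best responses:
  P1 vs X: payoffs [1, 0] → best response A (payoff 1)
  P1 vs Y: payoffs [4, 5] → best response B (payoff 5)
  P2 vs A: payoffs [3, 2] → best response X (payoff 3)
  P2 vs B: payoffs [4, 4] → best response X/Y (payoff 4)
Mutual best responses: (A,X), (B,Y) → Nash equilibria.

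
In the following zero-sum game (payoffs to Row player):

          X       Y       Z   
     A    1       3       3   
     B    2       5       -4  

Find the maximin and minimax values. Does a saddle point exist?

Maximin = 1, Minimax = 2, Saddle: False

Work:
Row minimums: [1, -4] → maximin = 1
Column maximums: [2, 5, 3] → minimax = 2
No saddle point (maximin ≠ minimax). Mixed strategy needed.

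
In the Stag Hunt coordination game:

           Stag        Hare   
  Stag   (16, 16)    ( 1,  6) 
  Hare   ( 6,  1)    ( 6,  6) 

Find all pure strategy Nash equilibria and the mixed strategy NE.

Pure NE: (Stag, Stag) and (Hare, Hare); Mixed NE: p = 0.3333, q = 0.3333

Work:
Check pure NE:
(Stag, Stag): (16, 16) - no unilateral deviation beneficial
(Hare, Hare): (6, 6) - no unilateral deviation beneficial
Mixed NE: P1 plays Stag with p = 0.3333, P2 plays Stag with q = 0.3333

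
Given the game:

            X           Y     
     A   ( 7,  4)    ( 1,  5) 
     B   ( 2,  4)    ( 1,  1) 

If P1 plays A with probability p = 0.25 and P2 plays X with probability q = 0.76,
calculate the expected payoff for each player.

E[P1] = 2.71, E[P2] = 3.52

Work:
E[P1] = p·q·π₁(A,X) + p·(1-q)·π₁(A,Y) + (1-p)·q·π₁(B,X) + (1-p)·(1-q)·π₁(B,Y)
= 0.25·0.76·7 + 0.25·0.24·1 + 0.75·0.76·2 + 0.75·0.24·1
= 2.71

E[P2] = 3.52 (similar calculation)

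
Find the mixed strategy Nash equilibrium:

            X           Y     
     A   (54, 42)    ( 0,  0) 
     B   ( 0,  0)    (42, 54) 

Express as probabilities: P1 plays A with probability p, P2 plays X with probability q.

p = 0.5625, q = 0.4375

Work:
Find probabilities that make opponent indifferent:
P2 chooses q to make P1 indifferent between A and B
P1 chooses p to make P2 indifferent between X and Y
Mixed NE: P1 plays (A: 0.5625, B: 0.4375), P2 plays (X: 0.4375, Y: 0.5625)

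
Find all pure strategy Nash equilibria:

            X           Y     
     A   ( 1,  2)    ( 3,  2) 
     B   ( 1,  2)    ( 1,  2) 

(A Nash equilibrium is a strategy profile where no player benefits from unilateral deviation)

Nash equilibrium: (A, X), (A, Y), (B, X)

Work:
Best responses:
  P1 vs X: payoffs [1, 1] → best response A/B (payoff 1)
  P1 vs Y: payoffs [3, 1] → best response A (payoff 3)
  P2 vs A: payoffs [2, 2] → best response X/Y (payoff 2)
  P2 vs B: payoffs [2, 2] → best response X/Y (payoff 2)
Mutual best responses: (A,X), (A,Y), (B,X) → Nash equilibria.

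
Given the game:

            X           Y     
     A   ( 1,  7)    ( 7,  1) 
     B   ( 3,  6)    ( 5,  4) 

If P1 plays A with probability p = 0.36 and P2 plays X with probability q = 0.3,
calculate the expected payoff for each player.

E[P1] = 4.688, E[P2] = 3.952

Work:
E[P1] = p·q·π₁(A,X) + p·(1-q)·π₁(A,Y) + (1-p)·q·π₁(B,X) + (1-p)·(1-q)·π₁(B,Y)
= 0.36·0.3·1 + 0.36·0.7·7 + 0.64·0.3·3 + 0.64·0.7·5
= 4.688

E[P2] = 3.952 (similar calculation)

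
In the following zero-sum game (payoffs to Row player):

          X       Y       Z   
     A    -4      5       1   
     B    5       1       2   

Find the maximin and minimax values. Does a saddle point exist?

Maximin = 1, Minimax = 2, Saddle: False

Work:
Row minimums: [-4, 1] → maximin = 1
Column maximums: [5, 5, 2] → minimax = 2
No saddle point (maximin ≠ minimax). Mixed strategy needed.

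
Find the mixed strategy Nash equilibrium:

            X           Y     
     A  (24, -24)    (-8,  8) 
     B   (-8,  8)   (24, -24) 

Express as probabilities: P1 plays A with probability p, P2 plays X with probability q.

p = 0.5, q = 0.5

Work:
Find probabilities that make opponent indifferent:
P2 chooses q to make P1 indifferent between A and B
P1 chooses p to make P2 indifferent between X and Y
Mixed NE: P1 plays (A: 0.5, B: 0.5), P2 plays (X: 0.5, Y: 0.5)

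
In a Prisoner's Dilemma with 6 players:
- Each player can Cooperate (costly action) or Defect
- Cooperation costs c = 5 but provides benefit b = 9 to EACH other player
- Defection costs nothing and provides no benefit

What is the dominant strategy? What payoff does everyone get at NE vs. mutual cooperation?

Dominant: Defect; NE payoff = 0; Coop payoff = 40

Work:
Defect dominates (saves cost c = 5, benefit to others is external)
NE: All defect → everyone gets 0
If all cooperate: each receives (5)×9 - 5 = 40
Social dilemma: 40 > 0 but NE gives 0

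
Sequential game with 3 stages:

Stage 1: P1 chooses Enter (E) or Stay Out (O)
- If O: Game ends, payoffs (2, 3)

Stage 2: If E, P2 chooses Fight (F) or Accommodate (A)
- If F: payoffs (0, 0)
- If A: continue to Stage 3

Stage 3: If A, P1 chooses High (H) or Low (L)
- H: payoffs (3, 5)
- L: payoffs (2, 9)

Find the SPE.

SPE: (E, A, H); Outcome (3, 5)

Work:
Stage 3: P1 chooses H (3 vs 2)
Stage 2: P2: F->0, A->5 (anticipating H). Choose A
Stage 1: P1: O->2, E->3 (anticipating A, H). Choose E
SPE path: E -> A -> H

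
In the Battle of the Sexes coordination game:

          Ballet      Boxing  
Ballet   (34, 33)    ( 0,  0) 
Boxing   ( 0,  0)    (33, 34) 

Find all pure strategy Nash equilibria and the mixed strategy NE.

Pure NE: (Ballet, Ballet) and (Boxing, Boxing); Mixed NE: p = 0.5075, q = 0.4925

Work:
Check pure NE:
(Ballet, Ballet): (34, 33) - no unilateral deviation beneficial
(Boxing, Boxing): (33, 34) - no unilateral deviation beneficial
Mixed NE: P1 plays Ballet with p = 0.5075, P2 plays Ballet with q = 0.4925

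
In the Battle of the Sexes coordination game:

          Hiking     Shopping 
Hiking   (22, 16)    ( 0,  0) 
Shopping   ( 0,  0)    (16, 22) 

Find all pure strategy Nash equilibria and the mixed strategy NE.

Pure NE: (Hiking, Hiking) and (Shopping, Shopping); Mixed NE: p = 0.5789, q = 0.4211

Work:
Check pure NE:
(Hiking, Hiking): (22, 16) - no unilateral deviation beneficial
(Shopping, Shopping): (16, 22) - no unilateral deviation beneficial
Mixed NE: P1 plays Hiking with p = 0.5789, P2 plays Hiking with q = 0.4211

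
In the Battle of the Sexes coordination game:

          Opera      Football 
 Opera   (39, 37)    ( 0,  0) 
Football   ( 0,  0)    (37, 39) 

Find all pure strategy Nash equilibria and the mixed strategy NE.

Pure NE: (Opera, Opera) and (Football, Football); Mixed NE: p = 0.5132, q = 0.4868

Work:
Check pure NE:
(Opera, Opera): (39, 37) - no unilateral deviation beneficial
(Football, Football): (37, 39) - no unilateral deviation beneficial
Mixed NE: P1 plays Opera with p = 0.5132, P2 plays Opera with q = 0.4868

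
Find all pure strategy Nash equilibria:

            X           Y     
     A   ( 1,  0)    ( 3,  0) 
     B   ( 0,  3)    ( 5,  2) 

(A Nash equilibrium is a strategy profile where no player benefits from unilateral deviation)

Nash equilibrium: (A, X)

Work:
Best responses:
  P1 vs X: payoffs [1, 0] → best response A (payoff 1)
  P1 vs Y: payoffs [3, 5] → best response B (payoff 5)
  P2 vs A: payoffs [0, 0] → best response X/Y (payoff 0)
  P2 vs B: payoffs [3, 2] → best response X (payoff 3)
Mutual best responses: (A,X) → Nash equilibria.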